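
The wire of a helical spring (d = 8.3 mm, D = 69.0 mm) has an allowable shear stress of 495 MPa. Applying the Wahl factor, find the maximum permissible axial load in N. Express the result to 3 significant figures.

C = D/d = 69.0/8.3 = 8.3133
K_W = (4C−1)/(4C−4) + 0.615/C = 32.253/29.253 + 0.0740 = 1.1765
τ_max = K·8FD/(πd³) → F_max = τ_allow·πd³/(8DK)
F_max = 495·π·8.3³/(8·69.0·1.1765) = 8.8918e+05/649.45 = 1369.1 N

1370 N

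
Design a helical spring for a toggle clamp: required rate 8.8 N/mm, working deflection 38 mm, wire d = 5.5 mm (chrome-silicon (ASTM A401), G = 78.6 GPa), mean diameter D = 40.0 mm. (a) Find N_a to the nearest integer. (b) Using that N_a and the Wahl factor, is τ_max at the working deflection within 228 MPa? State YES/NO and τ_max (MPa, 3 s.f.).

N_a = Gd⁴/(8D³k) = (78.6×10³)(5.5⁴)/(8·40.0³·8.8) = 15.96 → N_a = 16
Actual rate k = Gd⁴/(8D³·16) = 8.7798 N/mm
Working load F = kδ = 8.7798·38 = 333.63 N
C = 40.0/5.5 = 7.2727; K_W = (4C−1)/(4C−4)+0.615/C = 1.2041
τ_max = K_W·8FD/(πd³) = 1.2041·204.26 = 245.95 MPa
τ_max > 228 MPa → exceeds allowable

(a) 16 coils; (b) NO, τ_max = 246 MPa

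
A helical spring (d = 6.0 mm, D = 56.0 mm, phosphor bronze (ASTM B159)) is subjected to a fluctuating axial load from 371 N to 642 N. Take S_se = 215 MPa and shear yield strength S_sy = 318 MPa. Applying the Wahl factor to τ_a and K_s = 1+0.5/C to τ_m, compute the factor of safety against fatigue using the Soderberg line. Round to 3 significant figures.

0.629

C = D/d = 56.0/6.0 = 9.3333; K_W = (4C−1)/(4C−4)+0.615/C = 1.1559; K_s = 1+0.5/C = 1.0536
F_a = (F_max−F_min)/2 = 135.5 N; F_m = (F_max+F_min)/2 = 506.5 N
τ_a = K_W·8F_aD/(πd³) = 1.1559 × 89.457 = 103.4 MPa
τ_m = K_s·8F_mD/(πd³) = 1.0536 × 334.39 = 352.3 MPa
Soderberg: 1/n_f = τ_a/S_se + τ_m/S_sy = 103.4/215 + 352.3/318 = 0.48094 + 1.10787 = 1.5888
n_f = 1/1.5888 = 0.6294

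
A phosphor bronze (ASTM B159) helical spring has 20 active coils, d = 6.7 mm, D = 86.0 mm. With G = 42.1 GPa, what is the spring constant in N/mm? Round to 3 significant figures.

k = Gd⁴/(8D³N_a) = (42.1×10³ × 6.7⁴) / (8 × 86.0³ × 20)
  = 8.48362e+07 / 1.01769e+08 = 0.83362 N/mm

0.834 N/mm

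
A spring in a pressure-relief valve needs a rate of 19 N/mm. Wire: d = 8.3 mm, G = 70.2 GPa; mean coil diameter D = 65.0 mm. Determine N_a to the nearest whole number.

N_a = Gd⁴/(8D³k) = (70.2×10³ × 8.3⁴)/(8 × 65.0³ × 19)
    = 3.33157e+08 / 4.1743e+07 = 7.981 → 8 coils

8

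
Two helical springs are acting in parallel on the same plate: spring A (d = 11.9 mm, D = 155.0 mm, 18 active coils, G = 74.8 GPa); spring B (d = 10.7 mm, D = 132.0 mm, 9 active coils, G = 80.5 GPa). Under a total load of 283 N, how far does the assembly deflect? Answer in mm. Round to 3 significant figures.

k_A = Gd⁴/(8D³N_a) = (74.8×10³)(11.9⁴)/(8·155.0³·18) = 2.7973 N/mm
k_B = Gd⁴/(8D³N_a) = (80.5×10³)(10.7⁴)/(8·132.0³·9) = 6.372 N/mm
Parallel: k_eq = 2.7973 + 6.372 = 9.1693 N/mm
δ = F/k_eq = 283/9.1693 = 30.864 mm

30.9 mm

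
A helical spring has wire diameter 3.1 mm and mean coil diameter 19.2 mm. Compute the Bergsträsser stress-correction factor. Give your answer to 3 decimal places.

C = D/d = 19.2/3.1 = 6.1935
K_B = (4C+2)/(4C−3) = 26.774/21.774 = 1.2296

1.230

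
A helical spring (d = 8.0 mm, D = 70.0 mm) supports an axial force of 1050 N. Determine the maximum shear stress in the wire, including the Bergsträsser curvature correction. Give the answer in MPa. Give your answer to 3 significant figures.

423 MPa

Spring index C = D/d = 70.0/8.0 = 8.7500
K_B = (4C+2)/(4C−3) = 37.000/32.000 = 1.1562
τ₀ = 8FD/(πd³) = 8·1050·70.0/(π·8.0³) = 588000/1608.5 = 365.56 MPa
τ_max = K·τ₀ = 1.1562 × 365.56 = 422.68 MPa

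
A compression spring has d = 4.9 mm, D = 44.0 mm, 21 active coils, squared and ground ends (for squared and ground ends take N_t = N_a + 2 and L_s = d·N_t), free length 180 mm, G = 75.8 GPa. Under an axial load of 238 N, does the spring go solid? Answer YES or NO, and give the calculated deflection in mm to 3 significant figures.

k = Gd⁴/(8D³N_a) = (75.8×10³)(4.9⁴)/(8·44.0³·21) = 3.0534 N/mm
N_t = 23; L_s = 4.9·23 = 112.7 mm; δ_solid = L₀ − L_s = 180 − 112.7 = 67.3 mm
δ = F/k = 238/3.0534 = 77.945 mm
δ ≥ δ_solid → spring goes solid

YES, δ = 77.9 mm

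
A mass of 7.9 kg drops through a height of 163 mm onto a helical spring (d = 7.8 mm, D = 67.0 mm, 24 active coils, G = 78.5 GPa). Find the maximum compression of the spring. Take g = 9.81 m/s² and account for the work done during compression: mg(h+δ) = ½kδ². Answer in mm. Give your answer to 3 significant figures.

87.9 mm

k = Gd⁴/(8D³N_a) = (78.5×10³)(7.8⁴)/(8·67.0³·24) = 5.0318 N/mm
W = mg = 7.9 × 9.81 = 77.499 N
½kδ² − Wδ − Wh = 0 → δ = (W + √(W² + 2kWh))/k
δ = (77.499 + √(6006.1 + 127127))/5.0318 = (77.499 + 364.87)/5.0318 = 87.916 mm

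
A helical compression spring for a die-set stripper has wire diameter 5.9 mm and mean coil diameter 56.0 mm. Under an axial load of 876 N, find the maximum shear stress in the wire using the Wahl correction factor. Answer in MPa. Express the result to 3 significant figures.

Spring index C = D/d = 56.0/5.9 = 9.4915
K_W = (4C−1)/(4C−4) + 0.615/C = 36.966/33.966 + 0.0648 = 1.1531
τ₀ = 8FD/(πd³) = 8·876·56.0/(π·5.9³) = 392448/645.22 = 608.24 MPa
τ_max = K·τ₀ = 1.1531 × 608.24 = 701.37 MPa

701 MPa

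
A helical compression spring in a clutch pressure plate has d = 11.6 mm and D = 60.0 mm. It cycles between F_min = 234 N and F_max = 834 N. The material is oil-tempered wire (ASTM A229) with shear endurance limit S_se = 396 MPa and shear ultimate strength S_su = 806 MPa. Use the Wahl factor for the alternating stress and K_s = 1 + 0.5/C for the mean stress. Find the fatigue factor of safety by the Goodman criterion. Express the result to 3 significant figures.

C = D/d = 60.0/11.6 = 5.1724; K_W = (4C−1)/(4C−4)+0.615/C = 1.2987; K_s = 1+0.5/C = 1.0967
F_a = (F_max−F_min)/2 = 300 N; F_m = (F_max+F_min)/2 = 534 N
τ_a = K_W·8F_aD/(πd³) = 1.2987 × 29.366 = 38.136 MPa
τ_m = K_s·8F_mD/(πd³) = 1.0967 × 52.271 = 57.324 MPa
Goodman: 1/n_f = τ_a/S_se + τ_m/S_su = 38.136/396 + 57.324/806 = 0.09630 + 0.07112 = 0.16742
n_f = 1/0.16742 = 5.973

5.97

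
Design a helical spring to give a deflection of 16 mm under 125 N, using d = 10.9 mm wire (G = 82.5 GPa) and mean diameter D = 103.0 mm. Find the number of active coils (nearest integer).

17

Required rate k = F/δ = 125/16 = 7.8125 N/mm
N_a = Gd⁴/(8D³k) = (82.5×10³ × 10.9⁴)/(8 × 103.0³ × 7.8125)
    = 1.16455e+09 / 6.82954e+07 = 17.05 → 17 coils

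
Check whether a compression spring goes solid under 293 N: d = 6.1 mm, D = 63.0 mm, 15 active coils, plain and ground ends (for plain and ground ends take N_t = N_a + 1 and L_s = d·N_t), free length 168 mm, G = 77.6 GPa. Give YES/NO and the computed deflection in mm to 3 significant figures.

k = Gd⁴/(8D³N_a) = (77.6×10³)(6.1⁴)/(8·63.0³·15) = 3.5808 N/mm
N_t = 16; L_s = 6.1·16 = 97.6 mm; δ_solid = L₀ − L_s = 168 − 97.6 = 70.4 mm
δ = F/k = 293/3.5808 = 81.826 mm
δ ≥ δ_solid → spring goes solid

YES, δ = 81.8 mm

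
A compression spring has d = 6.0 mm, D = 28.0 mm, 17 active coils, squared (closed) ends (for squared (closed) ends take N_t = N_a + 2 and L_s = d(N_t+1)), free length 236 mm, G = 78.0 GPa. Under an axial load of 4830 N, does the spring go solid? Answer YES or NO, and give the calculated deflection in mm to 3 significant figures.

k = Gd⁴/(8D³N_a) = (78.0×10³)(6.0⁴)/(8·28.0³·17) = 33.86 N/mm
N_t = 19; L_s = 6.0·20 = 120 mm; δ_solid = L₀ − L_s = 236 − 120 = 116 mm
δ = F/k = 4830/33.86 = 142.65 mm
δ ≥ δ_solid → spring goes solid

YES, δ = 143 mm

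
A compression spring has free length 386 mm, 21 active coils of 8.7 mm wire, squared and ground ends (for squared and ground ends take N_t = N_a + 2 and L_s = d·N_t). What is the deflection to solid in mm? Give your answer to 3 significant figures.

186 mm

N_t = 23; L_s = 8.7·23 = 200.1 mm
δ_solid = L₀ − L_s = 386 − 200.1 = 185.9 mm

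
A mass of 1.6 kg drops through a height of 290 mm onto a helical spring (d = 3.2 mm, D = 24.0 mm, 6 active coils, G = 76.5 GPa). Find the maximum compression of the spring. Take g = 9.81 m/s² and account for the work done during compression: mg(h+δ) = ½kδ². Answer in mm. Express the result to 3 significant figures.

28.8 mm

k = Gd⁴/(8D³N_a) = (76.5×10³)(3.2⁴)/(8·24.0³·6) = 12.089 N/mm
W = mg = 1.6 × 9.81 = 15.696 N
½kδ² − Wδ − Wh = 0 → δ = (W + √(W² + 2kWh))/k
δ = (15.696 + √(246.36 + 110053))/12.089 = (15.696 + 332.11)/12.089 = 28.771 mm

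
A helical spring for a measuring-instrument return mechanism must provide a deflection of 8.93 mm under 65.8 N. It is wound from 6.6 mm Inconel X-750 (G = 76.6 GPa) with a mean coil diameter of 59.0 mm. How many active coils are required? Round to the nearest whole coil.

12

Required rate k = F/δ = 65.8/8.93 = 7.3684 N/mm
N_a = Gd⁴/(8D³k) = (76.6×10³ × 6.6⁴)/(8 × 59.0³ × 7.3684)
    = 1.45346e+08 / 1.21066e+07 = 12.01 → 12 coils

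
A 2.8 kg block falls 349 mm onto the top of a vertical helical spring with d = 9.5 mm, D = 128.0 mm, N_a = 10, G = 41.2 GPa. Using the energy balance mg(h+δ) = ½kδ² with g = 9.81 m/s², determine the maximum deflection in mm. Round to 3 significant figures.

k = Gd⁴/(8D³N_a) = (41.2×10³)(9.5⁴)/(8·128.0³·10) = 2.0002 N/mm
W = mg = 2.8 × 9.81 = 27.468 N
½kδ² − Wδ − Wh = 0 → δ = (W + √(W² + 2kWh))/k
δ = (27.468 + √(754.49 + 38349))/2.0002 = (27.468 + 197.75)/2.0002 = 112.6 mm

113 mm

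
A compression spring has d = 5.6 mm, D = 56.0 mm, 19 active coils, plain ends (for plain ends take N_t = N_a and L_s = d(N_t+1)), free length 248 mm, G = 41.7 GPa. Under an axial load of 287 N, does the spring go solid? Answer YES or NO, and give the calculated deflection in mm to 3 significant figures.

YES, δ = 187 mm

k = Gd⁴/(8D³N_a) = (41.7×10³)(5.6⁴)/(8·56.0³·19) = 1.5363 N/mm
N_t = 19; L_s = 5.6·20 = 112 mm; δ_solid = L₀ − L_s = 248 − 112 = 136 mm
δ = F/k = 287/1.5363 = 186.81 mm
δ ≥ δ_solid → spring goes solid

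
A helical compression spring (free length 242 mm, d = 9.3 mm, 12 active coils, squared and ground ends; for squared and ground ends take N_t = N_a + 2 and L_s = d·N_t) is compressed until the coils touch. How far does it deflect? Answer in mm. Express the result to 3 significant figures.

112 mm

N_t = 14; L_s = 9.3·14 = 130.2 mm
δ_solid = L₀ − L_s = 242 − 130.2 = 111.8 mm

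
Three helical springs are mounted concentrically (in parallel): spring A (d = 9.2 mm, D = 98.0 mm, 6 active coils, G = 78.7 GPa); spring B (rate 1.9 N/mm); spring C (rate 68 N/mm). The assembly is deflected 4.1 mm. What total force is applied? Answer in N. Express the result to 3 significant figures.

k_A = Gd⁴/(8D³N_a) = (78.7×10³)(9.2⁴)/(8·98.0³·6) = 12.48 N/mm
Parallel: k_eq = 12.48 + 1.9 + 68 = 82.38 N/mm
F = k_eq·δ = 82.38·4.1 = 337.76 N

338 N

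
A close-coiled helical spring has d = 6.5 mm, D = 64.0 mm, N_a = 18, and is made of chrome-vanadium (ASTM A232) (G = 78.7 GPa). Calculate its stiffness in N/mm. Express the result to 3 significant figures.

3.72 N/mm

k = Gd⁴/(8D³N_a) = (78.7×10³ × 6.5⁴) / (8 × 64.0³ × 18)
  = 1.40484e+08 / 3.77487e+07 = 3.7216 N/mm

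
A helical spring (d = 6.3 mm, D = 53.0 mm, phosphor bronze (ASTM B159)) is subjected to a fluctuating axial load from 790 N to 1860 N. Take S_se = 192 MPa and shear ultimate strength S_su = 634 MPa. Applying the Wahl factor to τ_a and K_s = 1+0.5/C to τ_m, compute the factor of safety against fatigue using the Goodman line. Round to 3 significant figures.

0.338

C = D/d = 53.0/6.3 = 8.4127; K_W = (4C−1)/(4C−4)+0.615/C = 1.1743; K_s = 1+0.5/C = 1.0594
F_a = (F_max−F_min)/2 = 535 N; F_m = (F_max+F_min)/2 = 1325 N
τ_a = K_W·8F_aD/(πd³) = 1.1743 × 288.77 = 339.09 MPa
τ_m = K_s·8F_mD/(πd³) = 1.0594 × 715.17 = 757.68 MPa
Goodman: 1/n_f = τ_a/S_se + τ_m/S_su = 339.09/192 + 757.68/634 = 1.76612 + 1.19507 = 2.9612
n_f = 1/2.9612 = 0.3377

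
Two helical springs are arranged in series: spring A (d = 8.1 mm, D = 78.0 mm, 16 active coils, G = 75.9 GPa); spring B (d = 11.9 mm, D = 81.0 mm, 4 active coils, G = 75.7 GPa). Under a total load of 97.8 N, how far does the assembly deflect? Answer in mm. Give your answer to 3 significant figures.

19.3 mm

k_A = Gd⁴/(8D³N_a) = (75.9×10³)(8.1⁴)/(8·78.0³·16) = 5.3788 N/mm
k_B = Gd⁴/(8D³N_a) = (75.7×10³)(11.9⁴)/(8·81.0³·4) = 89.264 N/mm
Series: 1/k_eq = 1/5.3788 + 1/89.264 = 0.19712; k_eq = 5.0731 N/mm
δ = F/k_eq = 97.8/5.0731 = 19.278 mm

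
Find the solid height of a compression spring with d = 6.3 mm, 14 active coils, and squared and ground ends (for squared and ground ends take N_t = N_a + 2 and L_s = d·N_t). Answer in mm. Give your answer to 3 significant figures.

101 mm

squared and ground ends: N_t = N_a + 2 = 14 + 2 = 16
L_s = d·N_t = 6.3 × 16 = 100.8 mm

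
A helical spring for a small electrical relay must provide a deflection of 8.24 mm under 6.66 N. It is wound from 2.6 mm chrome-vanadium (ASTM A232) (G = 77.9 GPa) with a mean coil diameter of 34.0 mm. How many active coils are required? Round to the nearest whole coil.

Required rate k = F/δ = 6.66/8.24 = 0.80825 N/mm
N_a = Gd⁴/(8D³k) = (77.9×10³ × 2.6⁴)/(8 × 34.0³ × 0.80825)
    = 3.55984e+06 / 254140 = 14.01 → 14 coils

14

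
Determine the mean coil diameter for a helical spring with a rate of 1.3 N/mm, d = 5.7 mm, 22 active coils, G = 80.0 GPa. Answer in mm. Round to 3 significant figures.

D = (Gd⁴/(8N_a·k))^(1/3) = (80.0×10³·5.7⁴/(8·22·1.3))^(1/3)
  = (369091)^(1/3) = 71.7317 mm

71.7 mm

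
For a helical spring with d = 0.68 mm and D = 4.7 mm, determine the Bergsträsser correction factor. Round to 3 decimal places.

C = D/d = 4.7/0.68 = 6.9118
K_B = (4C+2)/(4C−3) = 29.647/24.647 = 1.2029

1.203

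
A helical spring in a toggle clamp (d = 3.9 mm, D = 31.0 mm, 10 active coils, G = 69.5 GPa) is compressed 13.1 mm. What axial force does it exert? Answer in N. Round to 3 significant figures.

88.4 N

k = Gd⁴/(8D³N_a) = (69.5×10³)(3.9⁴)/(8·31.0³·10) = 6.7463 N/mm
F = k·δ = 6.7463 × 13.1 = 88.377 N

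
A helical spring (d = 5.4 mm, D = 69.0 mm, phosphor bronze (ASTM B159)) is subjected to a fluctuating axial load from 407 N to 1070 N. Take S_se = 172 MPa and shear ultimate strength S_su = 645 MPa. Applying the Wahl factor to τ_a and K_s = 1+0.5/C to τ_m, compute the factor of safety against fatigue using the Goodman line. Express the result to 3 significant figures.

C = D/d = 69.0/5.4 = 12.7778; K_W = (4C−1)/(4C−4)+0.615/C = 1.1118; K_s = 1+0.5/C = 1.0391
F_a = (F_max−F_min)/2 = 331.5 N; F_m = (F_max+F_min)/2 = 738.5 N
τ_a = K_W·8F_aD/(πd³) = 1.1118 × 369.91 = 411.27 MPa
τ_m = K_s·8F_mD/(πd³) = 1.0391 × 824.06 = 856.31 MPa
Goodman: 1/n_f = τ_a/S_se + τ_m/S_su = 411.27/172 + 856.31/645 = 2.39108 + 1.32760 = 3.7187
n_f = 1/3.7187 = 0.2689

0.269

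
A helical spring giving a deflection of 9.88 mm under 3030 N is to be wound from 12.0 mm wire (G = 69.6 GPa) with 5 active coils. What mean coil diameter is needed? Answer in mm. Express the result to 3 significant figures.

Required rate k = F/δ = 3030/9.88 = 306.68 N/mm
D = (Gd⁴/(8N_a·k))^(1/3) = (69.6×10³·12.0⁴/(8·5·306.68))^(1/3)
  = (117649)^(1/3) = 49.0000 mm

49.0 mm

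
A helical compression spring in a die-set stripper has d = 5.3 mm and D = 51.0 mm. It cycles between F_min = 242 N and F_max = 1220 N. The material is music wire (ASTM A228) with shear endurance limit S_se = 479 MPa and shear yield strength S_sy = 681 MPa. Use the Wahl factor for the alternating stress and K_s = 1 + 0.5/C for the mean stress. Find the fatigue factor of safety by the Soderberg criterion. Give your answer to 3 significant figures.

C = D/d = 51.0/5.3 = 9.6226; K_W = (4C−1)/(4C−4)+0.615/C = 1.1509; K_s = 1+0.5/C = 1.0520
F_a = (F_max−F_min)/2 = 489 N; F_m = (F_max+F_min)/2 = 731 N
τ_a = K_W·8F_aD/(πd³) = 1.1509 × 426.57 = 490.94 MPa
τ_m = K_s·8F_mD/(πd³) = 1.0520 × 637.68 = 670.81 MPa
Soderberg: 1/n_f = τ_a/S_se + τ_m/S_sy = 490.94/479 + 670.81/681 = 1.02492 + 0.98504 = 2.01
n_f = 1/2.01 = 0.4975

0.498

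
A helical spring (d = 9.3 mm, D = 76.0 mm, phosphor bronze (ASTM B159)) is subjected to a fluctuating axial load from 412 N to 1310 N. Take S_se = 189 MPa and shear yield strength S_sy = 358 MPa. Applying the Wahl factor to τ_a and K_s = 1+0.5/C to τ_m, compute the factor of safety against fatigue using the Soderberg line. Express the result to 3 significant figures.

0.776

C = D/d = 76.0/9.3 = 8.1720; K_W = (4C−1)/(4C−4)+0.615/C = 1.1798; K_s = 1+0.5/C = 1.0612
F_a = (F_max−F_min)/2 = 449 N; F_m = (F_max+F_min)/2 = 861 N
τ_a = K_W·8F_aD/(πd³) = 1.1798 × 108.03 = 127.46 MPa
τ_m = K_s·8F_mD/(πd³) = 1.0612 × 207.16 = 219.84 MPa
Soderberg: 1/n_f = τ_a/S_se + τ_m/S_sy = 127.46/189 + 219.84/358 = 0.67439 + 0.61407 = 1.2885
n_f = 1/1.2885 = 0.7761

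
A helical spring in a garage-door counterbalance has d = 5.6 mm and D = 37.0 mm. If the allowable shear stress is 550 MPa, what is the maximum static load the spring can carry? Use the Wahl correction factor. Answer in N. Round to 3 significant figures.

836 N

C = D/d = 37.0/5.6 = 6.6071
K_W = (4C−1)/(4C−4) + 0.615/C = 25.429/22.429 + 0.0931 = 1.2268
τ_max = K·8FD/(πd³) → F_max = τ_allow·πd³/(8DK)
F_max = 550·π·5.6³/(8·37.0·1.2268) = 3.0344e+05/363.14 = 835.6 N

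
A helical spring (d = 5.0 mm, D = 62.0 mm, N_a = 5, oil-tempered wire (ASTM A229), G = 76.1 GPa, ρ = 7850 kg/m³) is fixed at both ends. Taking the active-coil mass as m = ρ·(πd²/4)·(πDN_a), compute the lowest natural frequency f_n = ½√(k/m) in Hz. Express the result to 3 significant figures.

91.2 Hz

k = Gd⁴/(8D³N_a) = (76.1×10³)(5.0⁴)/(8·62.0³·5) = 4.9892 N/mm = 4989.2 N/m
Wire length L = πDN_a = π·62.0·5 = 973.89 mm
m = ρ·(πd²/4)·L = 7850 × 19.635×10⁻⁶ m² × 0.97389 m = 0.15011 kg
f_n = ½√(k/m) = 0.5·√(4989.2/0.15011) = 0.5·√(33237) = 91.155 Hz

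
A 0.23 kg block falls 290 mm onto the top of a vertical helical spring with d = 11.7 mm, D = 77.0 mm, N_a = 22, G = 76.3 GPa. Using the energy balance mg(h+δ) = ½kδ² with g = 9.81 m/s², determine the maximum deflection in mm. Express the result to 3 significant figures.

k = Gd⁴/(8D³N_a) = (76.3×10³)(11.7⁴)/(8·77.0³·22) = 17.794 N/mm
W = mg = 0.23 × 9.81 = 2.2563 N
½kδ² − Wδ − Wh = 0 → δ = (W + √(W² + 2kWh))/k
δ = (2.2563 + √(5.0909 + 23286.7))/17.794 = (2.2563 + 152.62)/17.794 = 8.7035 mm

8.70 mm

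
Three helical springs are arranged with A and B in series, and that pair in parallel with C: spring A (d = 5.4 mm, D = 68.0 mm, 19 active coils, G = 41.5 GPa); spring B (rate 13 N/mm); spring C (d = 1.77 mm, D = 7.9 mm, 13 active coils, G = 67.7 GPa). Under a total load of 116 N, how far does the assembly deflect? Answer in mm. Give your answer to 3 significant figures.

8.49 mm

k_A = Gd⁴/(8D³N_a) = (41.5×10³)(5.4⁴)/(8·68.0³·19) = 0.73833 N/mm
k_C = Gd⁴/(8D³N_a) = (67.7×10³)(1.77⁴)/(8·7.9³·13) = 12.959 N/mm
Springs A,B series: k_AB = 1/(1/0.73833+1/13) = 0.69865 N/mm; parallel with C: k_eq = 0.69865+12.959 = 13.658 N/mm
δ = F/k_eq = 116/13.658 = 8.4935 mm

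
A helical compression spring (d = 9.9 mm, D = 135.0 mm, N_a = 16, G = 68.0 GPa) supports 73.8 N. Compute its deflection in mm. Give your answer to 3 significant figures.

35.6 mm

k = Gd⁴/(8D³N_a) = (68.0×10³)(9.9⁴)/(8·135.0³·16) = 2.0741 N/mm
δ = F/k = 73.8 / 2.0741 = 35.581 mm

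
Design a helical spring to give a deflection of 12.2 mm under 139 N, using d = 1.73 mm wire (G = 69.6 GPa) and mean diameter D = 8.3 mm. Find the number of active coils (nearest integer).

12

Required rate k = F/δ = 139/12.2 = 11.393 N/mm
N_a = Gd⁴/(8D³k) = (69.6×10³ × 1.73⁴)/(8 × 8.3³ × 11.393)
    = 623439 / 52117 = 11.96 → 12 coils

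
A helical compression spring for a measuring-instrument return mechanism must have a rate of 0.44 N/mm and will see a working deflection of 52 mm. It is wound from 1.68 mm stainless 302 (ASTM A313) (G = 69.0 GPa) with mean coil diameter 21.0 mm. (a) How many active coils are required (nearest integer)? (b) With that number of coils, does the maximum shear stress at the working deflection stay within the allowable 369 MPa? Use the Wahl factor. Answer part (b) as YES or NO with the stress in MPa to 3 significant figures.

N_a = Gd⁴/(8D³k) = (69.0×10³)(1.68⁴)/(8·21.0³·0.44) = 16.86 → N_a = 17
Actual rate k = Gd⁴/(8D³·17) = 0.4364 N/mm
Working load F = kδ = 0.4364·52 = 22.693 N
C = 21.0/1.68 = 12.5000; K_W = (4C−1)/(4C−4)+0.615/C = 1.1144
τ_max = K_W·8FD/(πd³) = 1.1144·255.93 = 285.21 MPa
τ_max ≤ 369 MPa → acceptable

(a) 17 coils; (b) YES, τ_max = 285 MPa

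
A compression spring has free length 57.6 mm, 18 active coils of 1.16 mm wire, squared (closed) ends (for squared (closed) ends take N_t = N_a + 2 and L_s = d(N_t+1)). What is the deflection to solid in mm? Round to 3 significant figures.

N_t = 20; L_s = 1.16·21 = 24.36 mm
δ_solid = L₀ − L_s = 57.6 − 24.36 = 33.24 mm

33.2 mm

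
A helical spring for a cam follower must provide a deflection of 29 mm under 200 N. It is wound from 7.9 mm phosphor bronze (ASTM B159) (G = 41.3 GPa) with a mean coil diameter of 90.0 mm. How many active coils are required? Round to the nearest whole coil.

4

Required rate k = F/δ = 200/29 = 6.8966 N/mm
N_a = Gd⁴/(8D³k) = (41.3×10³ × 7.9⁴)/(8 × 90.0³ × 6.8966)
    = 1.60864e+08 / 4.02207e+07 = 4 → 4 coils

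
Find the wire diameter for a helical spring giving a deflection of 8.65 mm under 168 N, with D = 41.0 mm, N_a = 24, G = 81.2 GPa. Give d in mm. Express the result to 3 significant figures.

Required rate k = F/δ = 168/8.65 = 19.422 N/mm
d = (8D³N_a·k / G)^(1/4) = (8·41.0³·24·19.422 / (81.2×10³))^0.25
  = (3165.1)^0.25 = 7.5006 mm

7.50 mm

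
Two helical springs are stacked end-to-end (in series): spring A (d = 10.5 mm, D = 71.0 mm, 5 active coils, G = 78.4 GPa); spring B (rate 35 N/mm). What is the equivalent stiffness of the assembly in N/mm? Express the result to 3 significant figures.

k_A = Gd⁴/(8D³N_a) = (78.4×10³)(10.5⁴)/(8·71.0³·5) = 66.564 N/mm
Series: 1/k_eq = 1/66.564 + 1/35 = 0.043595; k_eq = 22.939 N/mm

22.9 N/mm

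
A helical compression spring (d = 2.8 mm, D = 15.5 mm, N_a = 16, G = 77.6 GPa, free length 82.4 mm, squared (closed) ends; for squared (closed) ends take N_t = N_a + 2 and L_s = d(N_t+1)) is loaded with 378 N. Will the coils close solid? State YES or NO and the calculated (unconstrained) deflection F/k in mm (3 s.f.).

k = Gd⁴/(8D³N_a) = (77.6×10³)(2.8⁴)/(8·15.5³·16) = 10.007 N/mm
N_t = 18; L_s = 2.8·19 = 53.2 mm; δ_solid = L₀ − L_s = 82.4 − 53.2 = 29.2 mm
δ = F/k = 378/10.007 = 37.775 mm
δ ≥ δ_solid → spring goes solid

YES, δ = 37.8 mm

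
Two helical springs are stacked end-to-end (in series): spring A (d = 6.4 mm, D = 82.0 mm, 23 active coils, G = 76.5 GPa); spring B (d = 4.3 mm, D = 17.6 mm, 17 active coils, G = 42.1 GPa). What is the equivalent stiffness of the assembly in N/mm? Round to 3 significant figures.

1.19 N/mm

k_A = Gd⁴/(8D³N_a) = (76.5×10³)(6.4⁴)/(8·82.0³·23) = 1.2651 N/mm
k_B = Gd⁴/(8D³N_a) = (42.1×10³)(4.3⁴)/(8·17.6³·17) = 19.412 N/mm
Series: 1/k_eq = 1/1.2651 + 1/19.412 = 0.84197; k_eq = 1.1877 N/mm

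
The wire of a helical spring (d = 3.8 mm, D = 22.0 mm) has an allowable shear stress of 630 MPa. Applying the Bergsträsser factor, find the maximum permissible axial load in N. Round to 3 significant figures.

C = D/d = 22.0/3.8 = 5.7895
K_B = (4C+2)/(4C−3) = 25.158/20.158 = 1.2480
τ_max = K·8FD/(πd³) → F_max = τ_allow·πd³/(8DK)
F_max = 630·π·3.8³/(8·22.0·1.2480) = 1.086e+05/219.66 = 494.42 N

494 N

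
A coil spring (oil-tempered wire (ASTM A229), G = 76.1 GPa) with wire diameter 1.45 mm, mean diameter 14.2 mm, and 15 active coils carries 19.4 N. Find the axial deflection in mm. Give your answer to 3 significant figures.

19.8 mm

k = Gd⁴/(8D³N_a) = (76.1×10³)(1.45⁴)/(8·14.2³·15) = 0.97906 N/mm
δ = F/k = 19.4 / 0.97906 = 19.815 mm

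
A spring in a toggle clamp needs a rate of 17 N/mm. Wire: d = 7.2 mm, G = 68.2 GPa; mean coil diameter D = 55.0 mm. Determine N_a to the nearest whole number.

8

N_a = Gd⁴/(8D³k) = (68.2×10³ × 7.2⁴)/(8 × 55.0³ × 17)
    = 1.8328e+08 / 2.2627e+07 = 8.1 → 8 coils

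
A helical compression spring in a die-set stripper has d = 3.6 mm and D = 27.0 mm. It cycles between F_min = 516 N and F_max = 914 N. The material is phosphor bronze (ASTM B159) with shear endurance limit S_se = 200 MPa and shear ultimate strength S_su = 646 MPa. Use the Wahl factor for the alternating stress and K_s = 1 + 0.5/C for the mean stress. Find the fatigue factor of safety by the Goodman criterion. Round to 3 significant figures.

0.286

C = D/d = 27.0/3.6 = 7.5000; K_W = (4C−1)/(4C−4)+0.615/C = 1.1974; K_s = 1+0.5/C = 1.0667
F_a = (F_max−F_min)/2 = 199 N; F_m = (F_max+F_min)/2 = 715 N
τ_a = K_W·8F_aD/(πd³) = 1.1974 × 293.26 = 351.14 MPa
τ_m = K_s·8F_mD/(πd³) = 1.0667 × 1053.7 = 1123.9 MPa
Goodman: 1/n_f = τ_a/S_se + τ_m/S_su = 351.14/200 + 1123.9/646 = 1.75571 + 1.73980 = 3.4955
n_f = 1/3.4955 = 0.2861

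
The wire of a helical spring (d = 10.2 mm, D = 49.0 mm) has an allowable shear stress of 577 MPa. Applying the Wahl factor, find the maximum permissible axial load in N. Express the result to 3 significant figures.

C = D/d = 49.0/10.2 = 4.8039
K_W = (4C−1)/(4C−4) + 0.615/C = 18.216/15.216 + 0.1280 = 1.3252
τ_max = K·8FD/(πd³) → F_max = τ_allow·πd³/(8DK)
F_max = 577·π·10.2³/(8·49.0·1.3252) = 1.9237e+06/519.47 = 3703.1 N

3700 N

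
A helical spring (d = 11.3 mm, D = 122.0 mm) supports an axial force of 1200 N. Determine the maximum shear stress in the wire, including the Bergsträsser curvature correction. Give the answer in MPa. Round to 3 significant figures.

291 MPa

Spring index C = D/d = 122.0/11.3 = 10.7965
K_B = (4C+2)/(4C−3) = 45.186/40.186 = 1.1244
τ₀ = 8FD/(πd³) = 8·1200·122.0/(π·11.3³) = 1.1712e+06/4533 = 258.37 MPa
τ_max = K·τ₀ = 1.1244 × 258.37 = 290.52 MPa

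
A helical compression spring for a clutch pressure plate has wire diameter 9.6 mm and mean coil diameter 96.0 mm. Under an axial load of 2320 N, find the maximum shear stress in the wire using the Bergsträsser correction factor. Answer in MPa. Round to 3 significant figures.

728 MPa

Spring index C = D/d = 96.0/9.6 = 10.0000
K_B = (4C+2)/(4C−3) = 42.000/37.000 = 1.1351
τ₀ = 8FD/(πd³) = 8·2320·96.0/(π·9.6³) = 1.78176e+06/2779.5 = 641.04 MPa
τ_max = K·τ₀ = 1.1351 × 641.04 = 727.67 MPa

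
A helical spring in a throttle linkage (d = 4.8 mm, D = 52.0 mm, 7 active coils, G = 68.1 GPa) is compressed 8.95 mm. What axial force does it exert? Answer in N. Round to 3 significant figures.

41.1 N

k = Gd⁴/(8D³N_a) = (68.1×10³)(4.8⁴)/(8·52.0³·7) = 4.5911 N/mm
F = k·δ = 4.5911 × 8.95 = 41.09 N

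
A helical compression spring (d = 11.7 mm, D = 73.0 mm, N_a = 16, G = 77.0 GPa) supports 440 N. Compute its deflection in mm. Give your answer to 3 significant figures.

k = Gd⁴/(8D³N_a) = (77.0×10³)(11.7⁴)/(8·73.0³·16) = 28.977 N/mm
δ = F/k = 440 / 28.977 = 15.184 mm

15.2 mm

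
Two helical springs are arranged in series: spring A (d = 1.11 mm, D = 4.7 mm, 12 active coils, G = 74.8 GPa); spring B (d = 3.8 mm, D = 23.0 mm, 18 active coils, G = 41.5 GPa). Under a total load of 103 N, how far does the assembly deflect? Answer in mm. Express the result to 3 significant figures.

29.9 mm

k_A = Gd⁴/(8D³N_a) = (74.8×10³)(1.11⁴)/(8·4.7³·12) = 11.393 N/mm
k_B = Gd⁴/(8D³N_a) = (41.5×10³)(3.8⁴)/(8·23.0³·18) = 4.939 N/mm
Series: 1/k_eq = 1/11.393 + 1/4.939 = 0.29025; k_eq = 3.4453 N/mm
δ = F/k_eq = 103/3.4453 = 29.895 mm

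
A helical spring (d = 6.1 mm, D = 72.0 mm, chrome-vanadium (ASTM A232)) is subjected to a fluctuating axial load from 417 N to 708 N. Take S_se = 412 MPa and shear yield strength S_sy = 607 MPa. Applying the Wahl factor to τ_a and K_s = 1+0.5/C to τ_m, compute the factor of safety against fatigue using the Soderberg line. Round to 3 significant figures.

0.909

C = D/d = 72.0/6.1 = 11.8033; K_W = (4C−1)/(4C−4)+0.615/C = 1.1215; K_s = 1+0.5/C = 1.0424
F_a = (F_max−F_min)/2 = 145.5 N; F_m = (F_max+F_min)/2 = 562.5 N
τ_a = K_W·8F_aD/(πd³) = 1.1215 × 117.53 = 131.81 MPa
τ_m = K_s·8F_mD/(πd³) = 1.0424 × 454.37 = 473.61 MPa
Soderberg: 1/n_f = τ_a/S_se + τ_m/S_sy = 131.81/412 + 473.61/607 = 0.31993 + 0.78025 = 1.1002
n_f = 1/1.1002 = 0.9089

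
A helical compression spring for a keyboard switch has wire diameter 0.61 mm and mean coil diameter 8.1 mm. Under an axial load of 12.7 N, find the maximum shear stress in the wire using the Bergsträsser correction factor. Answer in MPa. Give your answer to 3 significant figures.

1270 MPa

Spring index C = D/d = 8.1/0.61 = 13.2787
K_B = (4C+2)/(4C−3) = 55.115/50.115 = 1.0998
τ₀ = 8FD/(πd³) = 8·12.7·8.1/(π·0.61³) = 822.96/0.71308 = 1154.1 MPa
τ_max = K·τ₀ = 1.0998 × 1154.1 = 1269.2 MPa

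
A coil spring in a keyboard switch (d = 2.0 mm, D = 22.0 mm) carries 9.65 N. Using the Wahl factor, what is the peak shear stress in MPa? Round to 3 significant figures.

76.4 MPa

Spring index C = D/d = 22.0/2.0 = 11.0000
K_W = (4C−1)/(4C−4) + 0.615/C = 43.000/40.000 + 0.0559 = 1.1309
τ₀ = 8FD/(πd³) = 8·9.65·22.0/(π·2.0³) = 1698.4/25.133 = 67.577 MPa
τ_max = K·τ₀ = 1.1309 × 67.577 = 76.424 MPa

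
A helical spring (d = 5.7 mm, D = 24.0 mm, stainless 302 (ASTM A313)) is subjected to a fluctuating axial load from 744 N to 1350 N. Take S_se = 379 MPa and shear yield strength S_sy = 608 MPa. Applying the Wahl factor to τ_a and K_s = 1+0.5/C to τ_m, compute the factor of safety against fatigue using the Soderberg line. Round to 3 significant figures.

C = D/d = 24.0/5.7 = 4.2105; K_W = (4C−1)/(4C−4)+0.615/C = 1.3797; K_s = 1+0.5/C = 1.1187
F_a = (F_max−F_min)/2 = 303 N; F_m = (F_max+F_min)/2 = 1047 N
τ_a = K_W·8F_aD/(πd³) = 1.3797 × 99.993 = 137.96 MPa
τ_m = K_s·8F_mD/(πd³) = 1.1187 × 345.52 = 386.55 MPa
Soderberg: 1/n_f = τ_a/S_se + τ_m/S_sy = 137.96/379 + 386.55/608 = 0.36400 + 0.63577 = 0.99978
n_f = 1/0.99978 = 1

1.00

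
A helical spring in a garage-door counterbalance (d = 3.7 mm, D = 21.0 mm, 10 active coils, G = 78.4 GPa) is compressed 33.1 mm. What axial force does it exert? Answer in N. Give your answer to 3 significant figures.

k = Gd⁴/(8D³N_a) = (78.4×10³)(3.7⁴)/(8·21.0³·10) = 19.832 N/mm
F = k·δ = 19.832 × 33.1 = 656.45 N

656 N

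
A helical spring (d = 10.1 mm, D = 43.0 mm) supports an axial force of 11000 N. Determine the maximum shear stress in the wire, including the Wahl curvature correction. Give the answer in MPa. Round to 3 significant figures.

Spring index C = D/d = 43.0/10.1 = 4.2574
K_W = (4C−1)/(4C−4) + 0.615/C = 16.030/13.030 + 0.1445 = 1.3747
τ₀ = 8FD/(πd³) = 8·11000·43.0/(π·10.1³) = 3.784e+06/3236.8 = 1169.1 MPa
τ_max = K·τ₀ = 1.3747 × 1169.1 = 1607.1 MPa

1610 MPa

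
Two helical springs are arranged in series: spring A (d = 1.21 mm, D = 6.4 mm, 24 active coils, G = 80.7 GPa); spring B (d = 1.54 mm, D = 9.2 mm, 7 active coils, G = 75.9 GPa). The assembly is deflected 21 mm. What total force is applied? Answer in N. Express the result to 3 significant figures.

k_A = Gd⁴/(8D³N_a) = (80.7×10³)(1.21⁴)/(8·6.4³·24) = 3.437 N/mm
k_B = Gd⁴/(8D³N_a) = (75.9×10³)(1.54⁴)/(8·9.2³·7) = 9.7898 N/mm
Series: 1/k_eq = 1/3.437 + 1/9.7898 = 0.3931; k_eq = 2.5439 N/mm
F = k_eq·δ = 2.5439·21 = 53.421 N

53.4 N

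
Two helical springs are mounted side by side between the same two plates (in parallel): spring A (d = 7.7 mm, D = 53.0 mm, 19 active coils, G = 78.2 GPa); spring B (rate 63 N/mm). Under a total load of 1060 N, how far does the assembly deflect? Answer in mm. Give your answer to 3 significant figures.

14.1 mm

k_A = Gd⁴/(8D³N_a) = (78.2×10³)(7.7⁴)/(8·53.0³·19) = 12.148 N/mm
Parallel: k_eq = 12.148 + 63 = 75.148 N/mm
δ = F/k_eq = 1060/75.148 = 14.106 mm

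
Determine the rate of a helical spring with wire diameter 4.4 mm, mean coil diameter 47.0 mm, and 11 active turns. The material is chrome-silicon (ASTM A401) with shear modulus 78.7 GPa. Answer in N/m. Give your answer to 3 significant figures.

k = Gd⁴/(8D³N_a) = (78.7×10³ × 4.4⁴) / (8 × 47.0³ × 11)
  = 2.94975e+07 / 9.13642e+06 = 3.2286 N/mm = 3228.6 N/m

3230 N/m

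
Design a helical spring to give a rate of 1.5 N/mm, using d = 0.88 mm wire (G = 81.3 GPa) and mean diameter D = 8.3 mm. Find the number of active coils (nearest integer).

N_a = Gd⁴/(8D³k) = (81.3×10³ × 0.88⁴)/(8 × 8.3³ × 1.5)
    = 48755.2 / 6861.44 = 7.106 → 7 coils

7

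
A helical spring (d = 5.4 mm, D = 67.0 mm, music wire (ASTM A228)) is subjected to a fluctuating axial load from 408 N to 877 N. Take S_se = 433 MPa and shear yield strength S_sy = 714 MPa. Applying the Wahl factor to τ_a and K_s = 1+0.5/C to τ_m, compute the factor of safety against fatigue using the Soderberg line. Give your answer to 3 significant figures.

0.599

C = D/d = 67.0/5.4 = 12.4074; K_W = (4C−1)/(4C−4)+0.615/C = 1.1153; K_s = 1+0.5/C = 1.0403
F_a = (F_max−F_min)/2 = 234.5 N; F_m = (F_max+F_min)/2 = 642.5 N
τ_a = K_W·8F_aD/(πd³) = 1.1153 × 254.08 = 283.38 MPa
τ_m = K_s·8F_mD/(πd³) = 1.0403 × 696.16 = 724.21 MPa
Soderberg: 1/n_f = τ_a/S_se + τ_m/S_sy = 283.38/433 + 724.21/714 = 0.65446 + 1.01430 = 1.6688
n_f = 1/1.6688 = 0.5992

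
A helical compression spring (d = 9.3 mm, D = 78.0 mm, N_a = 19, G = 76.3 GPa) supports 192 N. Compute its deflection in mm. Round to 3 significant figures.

24.3 mm

k = Gd⁴/(8D³N_a) = (76.3×10³)(9.3⁴)/(8·78.0³·19) = 7.9128 N/mm
δ = F/k = 192 / 7.9128 = 24.265 mm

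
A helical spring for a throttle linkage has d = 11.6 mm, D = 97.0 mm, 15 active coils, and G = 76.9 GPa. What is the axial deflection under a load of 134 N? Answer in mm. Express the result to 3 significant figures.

k = Gd⁴/(8D³N_a) = (76.9×10³)(11.6⁴)/(8·97.0³·15) = 12.713 N/mm
δ = F/k = 134 / 12.713 = 10.54 mm

10.5 mm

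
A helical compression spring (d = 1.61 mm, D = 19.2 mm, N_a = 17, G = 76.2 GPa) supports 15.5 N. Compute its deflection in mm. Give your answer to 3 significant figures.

k = Gd⁴/(8D³N_a) = (76.2×10³)(1.61⁴)/(8·19.2³·17) = 0.53188 N/mm
δ = F/k = 15.5 / 0.53188 = 29.142 mm

29.1 mm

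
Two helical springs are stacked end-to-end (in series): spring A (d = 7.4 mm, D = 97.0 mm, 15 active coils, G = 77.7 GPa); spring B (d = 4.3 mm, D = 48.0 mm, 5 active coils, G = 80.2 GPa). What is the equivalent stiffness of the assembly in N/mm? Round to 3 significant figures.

1.58 N/mm

k_A = Gd⁴/(8D³N_a) = (77.7×10³)(7.4⁴)/(8·97.0³·15) = 2.1274 N/mm
k_B = Gd⁴/(8D³N_a) = (80.2×10³)(4.3⁴)/(8·48.0³·5) = 6.1982 N/mm
Series: 1/k_eq = 1/2.1274 + 1/6.1982 = 0.63139; k_eq = 1.5838 N/mm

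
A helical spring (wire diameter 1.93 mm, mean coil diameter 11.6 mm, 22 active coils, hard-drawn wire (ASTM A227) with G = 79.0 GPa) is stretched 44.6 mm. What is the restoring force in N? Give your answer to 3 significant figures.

178 N

k = Gd⁴/(8D³N_a) = (79.0×10³)(1.93⁴)/(8·11.6³·22) = 3.99 N/mm
F = k·δ = 3.99 × 44.6 = 177.95 N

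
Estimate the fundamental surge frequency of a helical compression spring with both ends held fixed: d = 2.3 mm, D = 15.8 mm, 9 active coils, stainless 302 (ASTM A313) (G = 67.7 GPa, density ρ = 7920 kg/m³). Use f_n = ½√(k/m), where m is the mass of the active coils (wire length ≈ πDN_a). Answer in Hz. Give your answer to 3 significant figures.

k = Gd⁴/(8D³N_a) = (67.7×10³)(2.3⁴)/(8·15.8³·9) = 6.6711 N/mm = 6671.1 N/m
Wire length L = πDN_a = π·15.8·9 = 446.73 mm
m = ρ·(πd²/4)·L = 7920 × 4.1548×10⁻⁶ m² × 0.44673 m = 0.0147 kg
f_n = ½√(k/m) = 0.5·√(6671.1/0.0147) = 0.5·√(4.5381e+05) = 336.83 Hz

337 Hz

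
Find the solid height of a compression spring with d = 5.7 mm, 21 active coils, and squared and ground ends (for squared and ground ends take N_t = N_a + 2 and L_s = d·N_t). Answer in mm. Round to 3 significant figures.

squared and ground ends: N_t = N_a + 2 = 21 + 2 = 23
L_s = d·N_t = 5.7 × 23 = 131.1 mm

131 mm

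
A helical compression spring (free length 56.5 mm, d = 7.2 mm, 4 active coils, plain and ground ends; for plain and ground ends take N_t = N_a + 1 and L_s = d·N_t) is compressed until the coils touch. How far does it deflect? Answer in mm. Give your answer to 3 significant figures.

N_t = 5; L_s = 7.2·5 = 36 mm
δ_solid = L₀ − L_s = 56.5 − 36 = 20.5 mm

20.5 mm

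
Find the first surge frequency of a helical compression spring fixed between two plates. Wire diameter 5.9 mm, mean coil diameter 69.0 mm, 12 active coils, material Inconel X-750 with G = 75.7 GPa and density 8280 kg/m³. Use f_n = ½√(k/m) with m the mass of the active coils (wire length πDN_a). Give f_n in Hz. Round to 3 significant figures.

k = Gd⁴/(8D³N_a) = (75.7×10³)(5.9⁴)/(8·69.0³·12) = 2.9086 N/mm = 2908.6 N/m
Wire length L = πDN_a = π·69.0·12 = 2601.2 mm
m = ρ·(πd²/4)·L = 8280 × 27.34×10⁻⁶ m² × 2.6012 m = 0.58885 kg
f_n = ½√(k/m) = 0.5·√(2908.6/0.58885) = 0.5·√(4939.5) = 35.141 Hz

35.1 Hz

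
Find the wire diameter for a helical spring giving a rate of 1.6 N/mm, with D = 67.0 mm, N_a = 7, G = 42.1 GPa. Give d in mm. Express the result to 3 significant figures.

5.03 mm

d = (8D³N_a·k / G)^(1/4) = (8·67.0³·7·1.6 / (42.1×10³))^0.25
  = (640.1)^0.25 = 5.0299 mm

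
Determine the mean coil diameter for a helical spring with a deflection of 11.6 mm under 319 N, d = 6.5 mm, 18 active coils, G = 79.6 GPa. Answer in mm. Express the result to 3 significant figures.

Required rate k = F/δ = 319/11.6 = 27.5 N/mm
D = (Gd⁴/(8N_a·k))^(1/3) = (79.6×10³·6.5⁴/(8·18·27.5))^(1/3)
  = (35881.6)^(1/3) = 32.9830 mm

33.0 mm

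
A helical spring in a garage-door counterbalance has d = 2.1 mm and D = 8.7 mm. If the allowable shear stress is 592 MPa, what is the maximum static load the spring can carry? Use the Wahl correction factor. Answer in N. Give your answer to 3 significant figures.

C = D/d = 8.7/2.1 = 4.1429
K_W = (4C−1)/(4C−4) + 0.615/C = 15.571/12.571 + 0.1484 = 1.3871
τ_max = K·8FD/(πd³) → F_max = τ_allow·πd³/(8DK)
F_max = 592·π·2.1³/(8·8.7·1.3871) = 17224/96.541 = 178.41 N

178 N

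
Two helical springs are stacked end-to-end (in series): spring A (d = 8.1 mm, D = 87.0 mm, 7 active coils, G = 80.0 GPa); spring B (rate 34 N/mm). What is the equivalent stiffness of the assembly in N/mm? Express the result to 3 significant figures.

7.33 N/mm

k_A = Gd⁴/(8D³N_a) = (80.0×10³)(8.1⁴)/(8·87.0³·7) = 9.3387 N/mm
Series: 1/k_eq = 1/9.3387 + 1/34 = 0.13649; k_eq = 7.3264 N/mm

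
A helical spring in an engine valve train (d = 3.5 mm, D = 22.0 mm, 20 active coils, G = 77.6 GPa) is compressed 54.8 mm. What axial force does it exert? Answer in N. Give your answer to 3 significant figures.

375 N

k = Gd⁴/(8D³N_a) = (77.6×10³)(3.5⁴)/(8·22.0³·20) = 6.8351 N/mm
F = k·δ = 6.8351 × 54.8 = 374.56 N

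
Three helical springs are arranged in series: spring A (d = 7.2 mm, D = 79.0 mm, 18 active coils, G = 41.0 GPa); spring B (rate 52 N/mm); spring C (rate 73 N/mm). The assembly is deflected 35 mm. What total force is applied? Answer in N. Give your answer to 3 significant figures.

51.7 N

k_A = Gd⁴/(8D³N_a) = (41.0×10³)(7.2⁴)/(8·79.0³·18) = 1.5519 N/mm
Series: 1/k_eq = 1/1.5519 + 1/52 + 1/73 = 0.67729; k_eq = 1.4765 N/mm
F = k_eq·δ = 1.4765·35 = 51.676 N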